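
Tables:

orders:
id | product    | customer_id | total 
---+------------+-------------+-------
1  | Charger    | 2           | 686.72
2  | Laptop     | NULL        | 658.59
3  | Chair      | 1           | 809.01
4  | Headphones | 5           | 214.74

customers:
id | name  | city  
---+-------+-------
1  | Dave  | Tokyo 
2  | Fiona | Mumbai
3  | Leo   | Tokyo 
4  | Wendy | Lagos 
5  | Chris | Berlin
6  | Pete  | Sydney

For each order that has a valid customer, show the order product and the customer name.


INNER JOIN keeps only orders rows whose customer_id matches an id in customers. Walk through each order:
  - order 1 (Charger): customer_id=2 -> matches Fiona
  - order 2 (Laptop): customer_id=NULL, no match -> dropped
  - order 3 (Chair): customer_id=1 -> matches Dave
  - order 4 (Headphones): customer_id=5 -> matches Chris
So 1 of 4 rows is dropped.

SQL:
SELECT a.product, b.name AS customer
FROM orders a
INNER JOIN customers b ON a.customer_id = b.id

Result:
product    | customer
-----------+---------
Charger    | Fiona   
Chair      | Dave    
Headphones | Chris   


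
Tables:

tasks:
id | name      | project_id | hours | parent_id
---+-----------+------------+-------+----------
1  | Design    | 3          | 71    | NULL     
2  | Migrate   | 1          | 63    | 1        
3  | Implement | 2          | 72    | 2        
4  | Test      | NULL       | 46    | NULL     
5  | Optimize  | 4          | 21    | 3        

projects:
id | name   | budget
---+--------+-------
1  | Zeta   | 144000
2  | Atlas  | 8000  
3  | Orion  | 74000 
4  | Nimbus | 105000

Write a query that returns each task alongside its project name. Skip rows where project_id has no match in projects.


INNER JOIN keeps only tasks rows whose project_id matches an id in projects. Walk through each task:
  - task 1 (Design): project_id=3 -> matches Orion
  - task 2 (Migrate): project_id=1 -> matches Zeta
  - task 3 (Implement): project_id=2 -> matches Atlas
  - task 4 (Test): project_id=NULL, no match -> dropped
  - task 5 (Optimize): project_id=4 -> matches Nimbus
So 1 of 5 rows is dropped.

SQL:
SELECT a.name, b.name AS project
FROM tasks a
INNER JOIN projects b ON a.project_id = b.id

Result:
name      | project
----------+--------
Design    | Orion  
Migrate   | Zeta   
Implement | Atlas  
Optimize  | Nimbus 


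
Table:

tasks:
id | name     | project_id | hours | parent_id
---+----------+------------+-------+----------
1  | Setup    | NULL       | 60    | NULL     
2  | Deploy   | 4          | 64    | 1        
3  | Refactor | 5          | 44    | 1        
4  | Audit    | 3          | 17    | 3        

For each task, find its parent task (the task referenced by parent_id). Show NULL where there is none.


This is a self-join: tasks is joined to a second copy of itself, matching each row's parent_id to another row's id. Use LEFT JOIN so rows with parent_id=NULL are kept.
  - task 1 (Setup): parent_id=NULL -> NULL
  - task 2 (Deploy): parent_id=1 -> Setup
  - task 3 (Refactor): parent_id=1 -> Setup
  - task 4 (Audit): parent_id=3 -> Refactor

SQL:
SELECT a.name AS item, b.name AS parent
FROM tasks a
LEFT JOIN tasks b ON a.parent_id = b.id

Result:
item     | parent  
---------+---------
Setup    | NULL    
Deploy   | Setup   
Refactor | Setup   
Audit    | Refactor


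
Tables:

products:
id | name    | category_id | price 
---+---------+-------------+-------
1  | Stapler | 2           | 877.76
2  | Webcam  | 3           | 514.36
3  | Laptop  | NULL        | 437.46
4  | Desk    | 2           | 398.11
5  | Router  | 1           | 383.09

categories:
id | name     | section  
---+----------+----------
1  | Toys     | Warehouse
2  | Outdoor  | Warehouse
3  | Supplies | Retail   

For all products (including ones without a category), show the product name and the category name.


LEFT JOIN keeps every row from products (the left table); where category_id has no match in categories, the category columns become NULL. Walk through each product:
  - product 1 (Stapler): category_id=2 -> matches Outdoor
  - product 2 (Webcam): category_id=3 -> matches Supplies
  - product 3 (Laptop): category_id=NULL, no match -> kept with NULL
  - product 4 (Desk): category_id=2 -> matches Outdoor
  - product 5 (Router): category_id=1 -> matches Toys
All 5 rows appear; 1 has NULL category.

SQL:
SELECT a.name, b.name AS category
FROM products a
LEFT JOIN categories b ON a.category_id = b.id

Result:
name    | category
--------+---------
Stapler | Outdoor 
Webcam  | Supplies
Laptop  | NULL    
Desk    | Outdoor 
Router  | Toys    


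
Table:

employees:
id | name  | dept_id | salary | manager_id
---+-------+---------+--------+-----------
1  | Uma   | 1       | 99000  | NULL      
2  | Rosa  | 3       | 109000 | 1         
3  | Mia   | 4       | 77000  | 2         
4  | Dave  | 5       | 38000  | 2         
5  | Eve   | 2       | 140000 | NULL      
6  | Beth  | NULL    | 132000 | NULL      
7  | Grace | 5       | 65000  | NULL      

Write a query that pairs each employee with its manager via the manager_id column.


This is a self-join: employees is joined to a second copy of itself, matching each row's manager_id to another row's id. Use LEFT JOIN so rows with manager_id=NULL are kept.
  - employee 1 (Uma): manager_id=NULL -> NULL
  - employee 2 (Rosa): manager_id=1 -> Uma
  - employee 3 (Mia): manager_id=2 -> Rosa
  - employee 4 (Dave): manager_id=2 -> Rosa
  - employee 5 (Eve): manager_id=NULL -> NULL
  - employee 6 (Beth): manager_id=NULL -> NULL
  - employee 7 (Grace): manager_id=NULL -> NULL

SQL:
SELECT a.name AS item, b.name AS manager
FROM employees a
LEFT JOIN employees b ON a.manager_id = b.id

Result:
item  | manager
------+--------
Uma   | NULL   
Rosa  | Uma    
Mia   | Rosa   
Dave  | Rosa   
Eve   | NULL   
Beth  | NULL   
Grace | NULL   


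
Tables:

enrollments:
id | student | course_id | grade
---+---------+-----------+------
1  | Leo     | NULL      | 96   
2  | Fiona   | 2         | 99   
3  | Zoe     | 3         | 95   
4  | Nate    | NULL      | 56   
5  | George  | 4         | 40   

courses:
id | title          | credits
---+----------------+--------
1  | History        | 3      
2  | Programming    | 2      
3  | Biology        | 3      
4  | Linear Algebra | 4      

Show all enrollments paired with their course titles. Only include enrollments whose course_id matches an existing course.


INNER JOIN keeps only enrollments rows whose course_id matches an id in courses. Walk through each enrollment:
  - enrollment 1 (Leo): course_id=NULL, no match -> dropped
  - enrollment 2 (Fiona): course_id=2 -> matches Programming
  - enrollment 3 (Zoe): course_id=3 -> matches Biology
  - enrollment 4 (Nate): course_id=NULL, no match -> dropped
  - enrollment 5 (George): course_id=4 -> matches Linear Algebra
So 2 of 5 rows are dropped.

SQL:
SELECT a.student, b.title AS course
FROM enrollments a
INNER JOIN courses b ON a.course_id = b.id

Result:
student | course        
--------+---------------
Fiona   | Programming   
Zoe     | Biology       
George  | Linear Algebra


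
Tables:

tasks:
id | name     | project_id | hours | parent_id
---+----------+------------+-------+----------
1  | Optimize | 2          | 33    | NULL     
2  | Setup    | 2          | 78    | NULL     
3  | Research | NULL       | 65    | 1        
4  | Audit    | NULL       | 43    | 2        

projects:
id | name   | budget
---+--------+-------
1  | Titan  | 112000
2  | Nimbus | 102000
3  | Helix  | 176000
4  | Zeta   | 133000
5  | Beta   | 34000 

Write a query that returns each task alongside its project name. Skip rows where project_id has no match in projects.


INNER JOIN keeps only tasks rows whose project_id matches an id in projects. Walk through each task:
  - task 1 (Optimize): project_id=2 -> matches Nimbus
  - task 2 (Setup): project_id=2 -> matches Nimbus
  - task 3 (Research): project_id=NULL, no match -> dropped
  - task 4 (Audit): project_id=NULL, no match -> dropped
So 2 of 4 rows are dropped.

SQL:
SELECT a.name, b.name AS project
FROM tasks a
INNER JOIN projects b ON a.project_id = b.id

Result:
name     | project
---------+--------
Optimize | Nimbus 
Setup    | Nimbus 


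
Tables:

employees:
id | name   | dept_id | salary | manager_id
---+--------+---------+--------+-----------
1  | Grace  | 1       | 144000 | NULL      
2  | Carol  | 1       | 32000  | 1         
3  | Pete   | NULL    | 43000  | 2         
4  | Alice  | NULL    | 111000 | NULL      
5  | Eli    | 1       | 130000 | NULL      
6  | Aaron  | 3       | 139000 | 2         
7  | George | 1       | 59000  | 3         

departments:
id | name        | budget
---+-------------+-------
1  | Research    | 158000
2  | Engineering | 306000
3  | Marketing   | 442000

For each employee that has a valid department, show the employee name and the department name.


INNER JOIN keeps only employees rows whose dept_id matches an id in departments. Walk through each employee:
  - employee 1 (Grace): dept_id=1 -> matches Research
  - employee 2 (Carol): dept_id=1 -> matches Research
  - employee 3 (Pete): dept_id=NULL, no match -> dropped
  - employee 4 (Alice): dept_id=NULL, no match -> dropped
  - employee 5 (Eli): dept_id=1 -> matches Research
  - employee 6 (Aaron): dept_id=3 -> matches Marketing
  - employee 7 (George): dept_id=1 -> matches Research
So 2 of 7 rows are dropped.

SQL:
SELECT a.name, b.name AS department
FROM employees a
INNER JOIN departments b ON a.dept_id = b.id

Result:
name   | department
-------+-----------
Grace  | Research  
Carol  | Research  
Eli    | Research  
Aaron  | Marketing 
George | Research  


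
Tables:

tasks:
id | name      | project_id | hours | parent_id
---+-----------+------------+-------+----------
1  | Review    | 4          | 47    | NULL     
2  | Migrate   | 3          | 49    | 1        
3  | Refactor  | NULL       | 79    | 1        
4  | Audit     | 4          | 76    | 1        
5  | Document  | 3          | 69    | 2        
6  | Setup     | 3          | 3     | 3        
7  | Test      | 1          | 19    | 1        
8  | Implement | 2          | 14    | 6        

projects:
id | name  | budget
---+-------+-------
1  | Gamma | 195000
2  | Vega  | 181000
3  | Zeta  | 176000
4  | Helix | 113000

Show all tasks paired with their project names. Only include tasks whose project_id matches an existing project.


INNER JOIN keeps only tasks rows whose project_id matches an id in projects. Walk through each task:
  - task 1 (Review): project_id=4 -> matches Helix
  - task 2 (Migrate): project_id=3 -> matches Zeta
  - task 3 (Refactor): project_id=NULL, no match -> dropped
  - task 4 (Audit): project_id=4 -> matches Helix
  - task 5 (Document): project_id=3 -> matches Zeta
  - task 6 (Setup): project_id=3 -> matches Zeta
  - task 7 (Test): project_id=1 -> matches Gamma
  - task 8 (Implement): project_id=2 -> matches Vega
So 1 of 8 rows is dropped.

SQL:
SELECT a.name, b.name AS project
FROM tasks a
INNER JOIN projects b ON a.project_id = b.id

Result:
name      | project
----------+--------
Review    | Helix  
Migrate   | Zeta   
Audit     | Helix  
Document  | Zeta   
Setup     | Zeta   
Test      | Gamma  
Implement | Vega   


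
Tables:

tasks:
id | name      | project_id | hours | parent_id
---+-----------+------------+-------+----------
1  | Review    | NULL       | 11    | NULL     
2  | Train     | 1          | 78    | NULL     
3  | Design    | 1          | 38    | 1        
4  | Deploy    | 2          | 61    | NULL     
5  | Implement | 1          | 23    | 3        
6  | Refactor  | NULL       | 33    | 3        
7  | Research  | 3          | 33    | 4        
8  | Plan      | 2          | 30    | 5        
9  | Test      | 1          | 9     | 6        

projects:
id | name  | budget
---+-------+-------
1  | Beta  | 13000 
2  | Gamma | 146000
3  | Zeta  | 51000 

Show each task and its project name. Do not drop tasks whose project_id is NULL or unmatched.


LEFT JOIN keeps every row from tasks (the left table); where project_id has no match in projects, the project columns become NULL. Walk through each task:
  - task 1 (Review): project_id=NULL, no match -> kept with NULL
  - task 2 (Train): project_id=1 -> matches Beta
  - task 3 (Design): project_id=1 -> matches Beta
  - task 4 (Deploy): project_id=2 -> matches Gamma
  - task 5 (Implement): project_id=1 -> matches Beta
  - task 6 (Refactor): project_id=NULL, no match -> kept with NULL
  - task 7 (Research): project_id=3 -> matches Zeta
  - task 8 (Plan): project_id=2 -> matches Gamma
  - task 9 (Test): project_id=1 -> matches Beta
All 9 rows appear; 2 have NULL project.

SQL:
SELECT a.name, b.name AS project
FROM tasks a
LEFT JOIN projects b ON a.project_id = b.id

Result:
name      | project
----------+--------
Review    | NULL   
Train     | Beta   
Design    | Beta   
Deploy    | Gamma  
Implement | Beta   
Refactor  | NULL   
Research  | Zeta   
Plan      | Gamma  
Test      | Beta   


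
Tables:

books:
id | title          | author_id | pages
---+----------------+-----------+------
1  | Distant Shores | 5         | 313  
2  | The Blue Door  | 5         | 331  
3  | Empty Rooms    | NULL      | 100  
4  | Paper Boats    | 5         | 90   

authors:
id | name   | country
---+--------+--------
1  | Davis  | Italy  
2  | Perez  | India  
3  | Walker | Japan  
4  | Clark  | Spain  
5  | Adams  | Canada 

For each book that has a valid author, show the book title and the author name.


INNER JOIN keeps only books rows whose author_id matches an id in authors. Walk through each book:
  - book 1 (Distant Shores): author_id=5 -> matches Adams
  - book 2 (The Blue Door): author_id=5 -> matches Adams
  - book 3 (Empty Rooms): author_id=NULL, no match -> dropped
  - book 4 (Paper Boats): author_id=5 -> matches Adams
So 1 of 4 rows is dropped.

SQL:
SELECT a.title, b.name AS author
FROM books a
INNER JOIN authors b ON a.author_id = b.id

Result:
title          | author
---------------+-------
Distant Shores | Adams 
The Blue Door  | Adams 
Paper Boats    | Adams 


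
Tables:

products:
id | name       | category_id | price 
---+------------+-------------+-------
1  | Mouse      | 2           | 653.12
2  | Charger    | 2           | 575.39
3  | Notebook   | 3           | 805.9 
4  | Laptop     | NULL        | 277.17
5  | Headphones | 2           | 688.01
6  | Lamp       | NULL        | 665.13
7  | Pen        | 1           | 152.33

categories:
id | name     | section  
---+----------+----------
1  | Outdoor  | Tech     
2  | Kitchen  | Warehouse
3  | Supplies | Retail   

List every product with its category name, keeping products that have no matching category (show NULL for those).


LEFT JOIN keeps every row from products (the left table); where category_id has no match in categories, the category columns become NULL. Walk through each product:
  - product 1 (Mouse): category_id=2 -> matches Kitchen
  - product 2 (Charger): category_id=2 -> matches Kitchen
  - product 3 (Notebook): category_id=3 -> matches Supplies
  - product 4 (Laptop): category_id=NULL, no match -> kept with NULL
  - product 5 (Headphones): category_id=2 -> matches Kitchen
  - product 6 (Lamp): category_id=NULL, no match -> kept with NULL
  - product 7 (Pen): category_id=1 -> matches Outdoor
All 7 rows appear; 2 have NULL category.

SQL:
SELECT a.name, b.name AS category
FROM products a
LEFT JOIN categories b ON a.category_id = b.id

Result:
name       | category
-----------+---------
Mouse      | Kitchen 
Charger    | Kitchen 
Notebook   | Supplies
Laptop     | NULL    
Headphones | Kitchen 
Lamp       | NULL    
Pen        | Outdoor 


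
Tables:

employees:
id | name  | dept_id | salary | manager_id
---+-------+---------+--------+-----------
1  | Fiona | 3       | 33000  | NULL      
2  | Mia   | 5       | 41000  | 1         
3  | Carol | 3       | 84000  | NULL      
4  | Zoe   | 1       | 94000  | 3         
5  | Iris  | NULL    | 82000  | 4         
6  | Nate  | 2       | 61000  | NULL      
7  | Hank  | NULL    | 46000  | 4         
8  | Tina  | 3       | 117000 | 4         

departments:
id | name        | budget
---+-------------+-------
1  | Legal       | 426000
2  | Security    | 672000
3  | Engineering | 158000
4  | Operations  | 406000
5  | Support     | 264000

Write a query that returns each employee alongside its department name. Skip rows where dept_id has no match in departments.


INNER JOIN keeps only employees rows whose dept_id matches an id in departments. Walk through each employee:
  - employee 1 (Fiona): dept_id=3 -> matches Engineering
  - employee 2 (Mia): dept_id=5 -> matches Support
  - employee 3 (Carol): dept_id=3 -> matches Engineering
  - employee 4 (Zoe): dept_id=1 -> matches Legal
  - employee 5 (Iris): dept_id=NULL, no match -> dropped
  - employee 6 (Nate): dept_id=2 -> matches Security
  - employee 7 (Hank): dept_id=NULL, no match -> dropped
  - employee 8 (Tina): dept_id=3 -> matches Engineering
So 2 of 8 rows are dropped.

SQL:
SELECT a.name, b.name AS department
FROM employees a
INNER JOIN departments b ON a.dept_id = b.id

Result:
name  | department 
------+------------
Fiona | Engineering
Mia   | Support    
Carol | Engineering
Zoe   | Legal      
Nate  | Security   
Tina  | Engineering


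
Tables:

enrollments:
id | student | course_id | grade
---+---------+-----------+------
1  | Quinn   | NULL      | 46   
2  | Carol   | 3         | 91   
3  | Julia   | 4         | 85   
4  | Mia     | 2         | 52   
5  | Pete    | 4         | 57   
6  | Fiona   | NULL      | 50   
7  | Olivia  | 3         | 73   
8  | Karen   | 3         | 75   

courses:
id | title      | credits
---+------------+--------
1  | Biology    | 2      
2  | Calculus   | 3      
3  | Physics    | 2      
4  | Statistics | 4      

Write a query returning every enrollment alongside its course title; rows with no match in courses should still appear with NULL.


LEFT JOIN keeps every row from enrollments (the left table); where course_id has no match in courses, the course columns become NULL. Walk through each enrollment:
  - enrollment 1 (Quinn): course_id=NULL, no match -> kept with NULL
  - enrollment 2 (Carol): course_id=3 -> matches Physics
  - enrollment 3 (Julia): course_id=4 -> matches Statistics
  - enrollment 4 (Mia): course_id=2 -> matches Calculus
  - enrollment 5 (Pete): course_id=4 -> matches Statistics
  - enrollment 6 (Fiona): course_id=NULL, no match -> kept with NULL
  - enrollment 7 (Olivia): course_id=3 -> matches Physics
  - enrollment 8 (Karen): course_id=3 -> matches Physics
All 8 rows appear; 2 have NULL course.

SQL:
SELECT a.student, b.title AS course
FROM enrollments a
LEFT JOIN courses b ON a.course_id = b.id

Result:
student | course    
--------+-----------
Quinn   | NULL      
Carol   | Physics   
Julia   | Statistics
Mia     | Calculus  
Pete    | Statistics
Fiona   | NULL      
Olivia  | Physics   
Karen   | Physics   


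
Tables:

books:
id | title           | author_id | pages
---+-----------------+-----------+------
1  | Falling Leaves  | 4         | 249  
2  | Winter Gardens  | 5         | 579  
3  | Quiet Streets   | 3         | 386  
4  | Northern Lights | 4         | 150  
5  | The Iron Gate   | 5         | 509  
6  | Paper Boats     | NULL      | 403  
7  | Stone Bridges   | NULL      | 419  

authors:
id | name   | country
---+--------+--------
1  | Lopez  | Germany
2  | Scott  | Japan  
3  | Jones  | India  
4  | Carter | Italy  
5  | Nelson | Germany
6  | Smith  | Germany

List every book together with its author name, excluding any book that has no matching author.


INNER JOIN keeps only books rows whose author_id matches an id in authors. Walk through each book:
  - book 1 (Falling Leaves): author_id=4 -> matches Carter
  - book 2 (Winter Gardens): author_id=5 -> matches Nelson
  - book 3 (Quiet Streets): author_id=3 -> matches Jones
  - book 4 (Northern Lights): author_id=4 -> matches Carter
  - book 5 (The Iron Gate): author_id=5 -> matches Nelson
  - book 6 (Paper Boats): author_id=NULL, no match -> dropped
  - book 7 (Stone Bridges): author_id=NULL, no match -> dropped
So 2 of 7 rows are dropped.

SQL:
SELECT a.title, b.name AS author
FROM books a
INNER JOIN authors b ON a.author_id = b.id

Result:
title           | author
----------------+-------
Falling Leaves  | Carter
Winter Gardens  | Nelson
Quiet Streets   | Jones 
Northern Lights | Carter
The Iron Gate   | Nelson


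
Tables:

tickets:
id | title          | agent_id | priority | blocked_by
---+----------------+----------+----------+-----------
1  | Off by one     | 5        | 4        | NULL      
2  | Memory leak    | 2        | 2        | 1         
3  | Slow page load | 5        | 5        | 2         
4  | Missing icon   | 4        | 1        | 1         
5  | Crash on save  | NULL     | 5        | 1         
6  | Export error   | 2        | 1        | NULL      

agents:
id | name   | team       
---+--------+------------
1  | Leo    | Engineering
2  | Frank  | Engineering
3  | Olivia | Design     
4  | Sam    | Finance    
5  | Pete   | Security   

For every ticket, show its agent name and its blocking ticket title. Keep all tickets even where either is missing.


Two LEFT JOINs from the same base table tickets: one to agents via agent_id, one to tickets itself via blocked_by. Both are LEFT so every ticket is preserved.
Match against agents:
  - ticket 1 (Off by one): agent_id=5 -> matches Pete
  - ticket 2 (Memory leak): agent_id=2 -> matches Frank
  - ticket 3 (Slow page load): agent_id=5 -> matches Pete
  - ticket 4 (Missing icon): agent_id=4 -> matches Sam
  - ticket 5 (Crash on save): agent_id=NULL, no match -> kept with NULL
  - ticket 6 (Export error): agent_id=2 -> matches Frank
Match against tickets (self):
  - ticket 1 (Off by one): blocked_by=NULL -> NULL
  - ticket 2 (Memory leak): blocked_by=1 -> Off by one
  - ticket 3 (Slow page load): blocked_by=2 -> Memory leak
  - ticket 4 (Missing icon): blocked_by=1 -> Off by one
  - ticket 5 (Crash on save): blocked_by=1 -> Off by one
  - ticket 6 (Export error): blocked_by=NULL -> NULL

SQL:
SELECT a.title, b.name AS agent, c.title AS blocked_by
FROM tickets a
LEFT JOIN agents b ON a.agent_id = b.id
LEFT JOIN tickets c ON a.blocked_by = c.id

Result:
title          | agent | blocked_by 
---------------+-------+------------
Off by one     | Pete  | NULL       
Memory leak    | Frank | Off by one 
Slow page load | Pete  | Memory leak
Missing icon   | Sam   | Off by one 
Crash on save  | NULL  | Off by one 
Export error   | Frank | NULL       


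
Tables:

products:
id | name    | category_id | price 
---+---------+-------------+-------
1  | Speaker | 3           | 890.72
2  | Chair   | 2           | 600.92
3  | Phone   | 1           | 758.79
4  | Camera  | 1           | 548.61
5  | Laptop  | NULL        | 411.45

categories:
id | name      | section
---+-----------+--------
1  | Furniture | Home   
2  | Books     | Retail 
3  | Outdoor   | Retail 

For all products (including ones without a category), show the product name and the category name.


LEFT JOIN keeps every row from products (the left table); where category_id has no match in categories, the category columns become NULL. Walk through each product:
  - product 1 (Speaker): category_id=3 -> matches Outdoor
  - product 2 (Chair): category_id=2 -> matches Books
  - product 3 (Phone): category_id=1 -> matches Furniture
  - product 4 (Camera): category_id=1 -> matches Furniture
  - product 5 (Laptop): category_id=NULL, no match -> kept with NULL
All 5 rows appear; 1 has NULL category.

SQL:
SELECT a.name, b.name AS category
FROM products a
LEFT JOIN categories b ON a.category_id = b.id

Result:
name    | category 
--------+----------
Speaker | Outdoor  
Chair   | Books    
Phone   | Furniture
Camera  | Furniture
Laptop  | NULL     


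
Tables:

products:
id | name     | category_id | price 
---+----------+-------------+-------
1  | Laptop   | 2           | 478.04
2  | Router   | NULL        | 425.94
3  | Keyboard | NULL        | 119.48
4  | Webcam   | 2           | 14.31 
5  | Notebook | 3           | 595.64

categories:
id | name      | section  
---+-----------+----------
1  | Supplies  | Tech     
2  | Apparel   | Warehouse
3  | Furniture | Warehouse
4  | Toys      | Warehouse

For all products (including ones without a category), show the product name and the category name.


LEFT JOIN keeps every row from products (the left table); where category_id has no match in categories, the category columns become NULL. Walk through each product:
  - product 1 (Laptop): category_id=2 -> matches Apparel
  - product 2 (Router): category_id=NULL, no match -> kept with NULL
  - product 3 (Keyboard): category_id=NULL, no match -> kept with NULL
  - product 4 (Webcam): category_id=2 -> matches Apparel
  - product 5 (Notebook): category_id=3 -> matches Furniture
All 5 rows appear; 2 have NULL category.

SQL:
SELECT a.name, b.name AS category
FROM products a
LEFT JOIN categories b ON a.category_id = b.id

Result:
name     | category 
---------+----------
Laptop   | Apparel  
Router   | NULL     
Keyboard | NULL     
Webcam   | Apparel  
Notebook | Furniture


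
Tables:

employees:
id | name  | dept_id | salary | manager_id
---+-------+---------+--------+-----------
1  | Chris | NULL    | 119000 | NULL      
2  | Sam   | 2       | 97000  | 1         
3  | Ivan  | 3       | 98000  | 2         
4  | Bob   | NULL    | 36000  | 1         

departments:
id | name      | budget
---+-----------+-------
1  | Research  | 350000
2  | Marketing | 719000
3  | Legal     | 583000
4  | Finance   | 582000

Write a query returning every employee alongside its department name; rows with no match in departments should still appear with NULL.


LEFT JOIN keeps every row from employees (the left table); where dept_id has no match in departments, the department columns become NULL. Walk through each employee:
  - employee 1 (Chris): dept_id=NULL, no match -> kept with NULL
  - employee 2 (Sam): dept_id=2 -> matches Marketing
  - employee 3 (Ivan): dept_id=3 -> matches Legal
  - employee 4 (Bob): dept_id=NULL, no match -> kept with NULL
All 4 rows appear; 2 have NULL department.

SQL:
SELECT a.name, b.name AS department
FROM employees a
LEFT JOIN departments b ON a.dept_id = b.id

Result:
name  | department
------+-----------
Chris | NULL      
Sam   | Marketing 
Ivan  | Legal     
Bob   | NULL      


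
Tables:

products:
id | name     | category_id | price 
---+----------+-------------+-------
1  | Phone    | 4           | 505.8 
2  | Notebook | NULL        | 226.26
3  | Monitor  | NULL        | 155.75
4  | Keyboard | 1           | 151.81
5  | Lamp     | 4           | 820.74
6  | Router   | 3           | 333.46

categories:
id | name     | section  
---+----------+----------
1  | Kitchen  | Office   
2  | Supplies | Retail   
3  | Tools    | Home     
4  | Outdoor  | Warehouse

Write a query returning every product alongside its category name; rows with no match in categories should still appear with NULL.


LEFT JOIN keeps every row from products (the left table); where category_id has no match in categories, the category columns become NULL. Walk through each product:
  - product 1 (Phone): category_id=4 -> matches Outdoor
  - product 2 (Notebook): category_id=NULL, no match -> kept with NULL
  - product 3 (Monitor): category_id=NULL, no match -> kept with NULL
  - product 4 (Keyboard): category_id=1 -> matches Kitchen
  - product 5 (Lamp): category_id=4 -> matches Outdoor
  - product 6 (Router): category_id=3 -> matches Tools
All 6 rows appear; 2 have NULL category.

SQL:
SELECT a.name, b.name AS category
FROM products a
LEFT JOIN categories b ON a.category_id = b.id

Result:
name     | category
---------+---------
Phone    | Outdoor 
Notebook | NULL    
Monitor  | NULL    
Keyboard | Kitchen 
Lamp     | Outdoor 
Router   | Tools   


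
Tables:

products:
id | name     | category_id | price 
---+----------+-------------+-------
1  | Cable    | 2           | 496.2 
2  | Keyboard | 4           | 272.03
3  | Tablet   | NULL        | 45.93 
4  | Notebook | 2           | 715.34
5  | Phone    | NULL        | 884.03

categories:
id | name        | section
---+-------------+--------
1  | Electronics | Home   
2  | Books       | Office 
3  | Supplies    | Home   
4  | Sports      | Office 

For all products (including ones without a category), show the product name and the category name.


LEFT JOIN keeps every row from products (the left table); where category_id has no match in categories, the category columns become NULL. Walk through each product:
  - product 1 (Cable): category_id=2 -> matches Books
  - product 2 (Keyboard): category_id=4 -> matches Sports
  - product 3 (Tablet): category_id=NULL, no match -> kept with NULL
  - product 4 (Notebook): category_id=2 -> matches Books
  - product 5 (Phone): category_id=NULL, no match -> kept with NULL
All 5 rows appear; 2 have NULL category.

SQL:
SELECT a.name, b.name AS category
FROM products a
LEFT JOIN categories b ON a.category_id = b.id

Result:
name     | category
---------+---------
Cable    | Books   
Keyboard | Sports  
Tablet   | NULL    
Notebook | Books   
Phone    | NULL    


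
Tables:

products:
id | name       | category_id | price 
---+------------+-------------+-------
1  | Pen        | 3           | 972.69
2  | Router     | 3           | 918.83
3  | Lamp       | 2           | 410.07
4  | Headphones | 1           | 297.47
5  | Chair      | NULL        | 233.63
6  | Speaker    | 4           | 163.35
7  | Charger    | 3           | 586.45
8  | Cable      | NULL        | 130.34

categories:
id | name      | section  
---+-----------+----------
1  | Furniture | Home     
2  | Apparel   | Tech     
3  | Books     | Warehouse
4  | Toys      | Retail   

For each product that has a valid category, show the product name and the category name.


INNER JOIN keeps only products rows whose category_id matches an id in categories. Walk through each product:
  - product 1 (Pen): category_id=3 -> matches Books
  - product 2 (Router): category_id=3 -> matches Books
  - product 3 (Lamp): category_id=2 -> matches Apparel
  - product 4 (Headphones): category_id=1 -> matches Furniture
  - product 5 (Chair): category_id=NULL, no match -> dropped
  - product 6 (Speaker): category_id=4 -> matches Toys
  - product 7 (Charger): category_id=3 -> matches Books
  - product 8 (Cable): category_id=NULL, no match -> dropped
So 2 of 8 rows are dropped.

SQL:
SELECT a.name, b.name AS category
FROM products a
INNER JOIN categories b ON a.category_id = b.id

Result:
name       | category 
-----------+----------
Pen        | Books    
Router     | Books    
Lamp       | Apparel  
Headphones | Furniture
Speaker    | Toys     
Charger    | Books    


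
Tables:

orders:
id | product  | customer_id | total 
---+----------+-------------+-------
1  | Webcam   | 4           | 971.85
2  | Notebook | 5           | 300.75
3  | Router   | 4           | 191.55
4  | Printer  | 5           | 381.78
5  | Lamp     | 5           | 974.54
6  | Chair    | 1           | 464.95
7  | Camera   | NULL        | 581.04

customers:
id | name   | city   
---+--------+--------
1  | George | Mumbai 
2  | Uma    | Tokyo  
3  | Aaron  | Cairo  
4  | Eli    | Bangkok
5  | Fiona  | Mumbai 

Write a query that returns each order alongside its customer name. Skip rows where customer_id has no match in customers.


INNER JOIN keeps only orders rows whose customer_id matches an id in customers. Walk through each order:
  - order 1 (Webcam): customer_id=4 -> matches Eli
  - order 2 (Notebook): customer_id=5 -> matches Fiona
  - order 3 (Router): customer_id=4 -> matches Eli
  - order 4 (Printer): customer_id=5 -> matches Fiona
  - order 5 (Lamp): customer_id=5 -> matches Fiona
  - order 6 (Chair): customer_id=1 -> matches George
  - order 7 (Camera): customer_id=NULL, no match -> dropped
So 1 of 7 rows is dropped.

SQL:
SELECT a.product, b.name AS customer
FROM orders a
INNER JOIN customers b ON a.customer_id = b.id

Result:
product  | customer
---------+---------
Webcam   | Eli     
Notebook | Fiona   
Router   | Eli     
Printer  | Fiona   
Lamp     | Fiona   
Chair    | George  


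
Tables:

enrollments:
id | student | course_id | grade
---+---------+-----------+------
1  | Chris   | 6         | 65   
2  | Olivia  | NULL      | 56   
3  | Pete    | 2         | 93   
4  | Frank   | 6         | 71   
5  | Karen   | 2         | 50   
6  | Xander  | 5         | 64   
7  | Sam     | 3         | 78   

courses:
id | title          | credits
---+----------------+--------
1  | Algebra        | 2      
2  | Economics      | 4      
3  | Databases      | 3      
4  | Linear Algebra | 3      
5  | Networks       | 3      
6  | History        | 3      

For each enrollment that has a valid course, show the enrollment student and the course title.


INNER JOIN keeps only enrollments rows whose course_id matches an id in courses. Walk through each enrollment:
  - enrollment 1 (Chris): course_id=6 -> matches History
  - enrollment 2 (Olivia): course_id=NULL, no match -> dropped
  - enrollment 3 (Pete): course_id=2 -> matches Economics
  - enrollment 4 (Frank): course_id=6 -> matches History
  - enrollment 5 (Karen): course_id=2 -> matches Economics
  - enrollment 6 (Xander): course_id=5 -> matches Networks
  - enrollment 7 (Sam): course_id=3 -> matches Databases
So 1 of 7 rows is dropped.

SQL:
SELECT a.student, b.title AS course
FROM enrollments a
INNER JOIN courses b ON a.course_id = b.id

Result:
student | course   
--------+----------
Chris   | History  
Pete    | Economics
Frank   | History  
Karen   | Economics
Xander  | Networks 
Sam     | Databases


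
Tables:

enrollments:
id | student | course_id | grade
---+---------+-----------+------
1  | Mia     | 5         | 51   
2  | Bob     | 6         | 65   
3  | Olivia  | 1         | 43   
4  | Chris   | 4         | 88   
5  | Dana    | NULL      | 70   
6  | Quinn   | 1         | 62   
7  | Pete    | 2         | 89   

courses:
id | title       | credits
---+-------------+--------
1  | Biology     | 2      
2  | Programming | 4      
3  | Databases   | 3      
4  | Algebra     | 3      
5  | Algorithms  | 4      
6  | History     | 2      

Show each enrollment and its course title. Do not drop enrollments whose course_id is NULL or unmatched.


LEFT JOIN keeps every row from enrollments (the left table); where course_id has no match in courses, the course columns become NULL. Walk through each enrollment:
  - enrollment 1 (Mia): course_id=5 -> matches Algorithms
  - enrollment 2 (Bob): course_id=6 -> matches History
  - enrollment 3 (Olivia): course_id=1 -> matches Biology
  - enrollment 4 (Chris): course_id=4 -> matches Algebra
  - enrollment 5 (Dana): course_id=NULL, no match -> kept with NULL
  - enrollment 6 (Quinn): course_id=1 -> matches Biology
  - enrollment 7 (Pete): course_id=2 -> matches Programming
All 7 rows appear; 1 has NULL course.

SQL:
SELECT a.student, b.title AS course
FROM enrollments a
LEFT JOIN courses b ON a.course_id = b.id

Result:
student | course     
--------+------------
Mia     | Algorithms 
Bob     | History    
Olivia  | Biology    
Chris   | Algebra    
Dana    | NULL       
Quinn   | Biology    
Pete    | Programming


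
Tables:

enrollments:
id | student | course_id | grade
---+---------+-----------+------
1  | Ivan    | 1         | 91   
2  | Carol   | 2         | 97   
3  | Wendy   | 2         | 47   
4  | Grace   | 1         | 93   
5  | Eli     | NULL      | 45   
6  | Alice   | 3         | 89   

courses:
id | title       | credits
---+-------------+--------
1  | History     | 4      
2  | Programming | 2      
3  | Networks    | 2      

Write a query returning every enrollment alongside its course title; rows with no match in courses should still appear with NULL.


LEFT JOIN keeps every row from enrollments (the left table); where course_id has no match in courses, the course columns become NULL. Walk through each enrollment:
  - enrollment 1 (Ivan): course_id=1 -> matches History
  - enrollment 2 (Carol): course_id=2 -> matches Programming
  - enrollment 3 (Wendy): course_id=2 -> matches Programming
  - enrollment 4 (Grace): course_id=1 -> matches History
  - enrollment 5 (Eli): course_id=NULL, no match -> kept with NULL
  - enrollment 6 (Alice): course_id=3 -> matches Networks
All 6 rows appear; 1 has NULL course.

SQL:
SELECT a.student, b.title AS course
FROM enrollments a
LEFT JOIN courses b ON a.course_id = b.id

Result:
student | course     
--------+------------
Ivan    | History    
Carol   | Programming
Wendy   | Programming
Grace   | History    
Eli     | NULL       
Alice   | Networks   


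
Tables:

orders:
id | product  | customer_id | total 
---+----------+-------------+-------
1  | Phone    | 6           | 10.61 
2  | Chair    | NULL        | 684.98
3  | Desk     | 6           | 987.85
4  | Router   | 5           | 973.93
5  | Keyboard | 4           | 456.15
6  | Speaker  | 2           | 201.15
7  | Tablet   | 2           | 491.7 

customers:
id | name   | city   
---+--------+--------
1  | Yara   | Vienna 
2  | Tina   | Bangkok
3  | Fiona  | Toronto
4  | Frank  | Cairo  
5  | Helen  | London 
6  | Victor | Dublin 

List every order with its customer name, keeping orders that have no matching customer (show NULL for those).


LEFT JOIN keeps every row from orders (the left table); where customer_id has no match in customers, the customer columns become NULL. Walk through each order:
  - order 1 (Phone): customer_id=6 -> matches Victor
  - order 2 (Chair): customer_id=NULL, no match -> kept with NULL
  - order 3 (Desk): customer_id=6 -> matches Victor
  - order 4 (Router): customer_id=5 -> matches Helen
  - order 5 (Keyboard): customer_id=4 -> matches Frank
  - order 6 (Speaker): customer_id=2 -> matches Tina
  - order 7 (Tablet): customer_id=2 -> matches Tina
All 7 rows appear; 1 has NULL customer.

SQL:
SELECT a.product, b.name AS customer
FROM orders a
LEFT JOIN customers b ON a.customer_id = b.id

Result:
product  | customer
---------+---------
Phone    | Victor  
Chair    | NULL    
Desk     | Victor  
Router   | Helen   
Keyboard | Frank   
Speaker  | Tina    
Tablet   | Tina    


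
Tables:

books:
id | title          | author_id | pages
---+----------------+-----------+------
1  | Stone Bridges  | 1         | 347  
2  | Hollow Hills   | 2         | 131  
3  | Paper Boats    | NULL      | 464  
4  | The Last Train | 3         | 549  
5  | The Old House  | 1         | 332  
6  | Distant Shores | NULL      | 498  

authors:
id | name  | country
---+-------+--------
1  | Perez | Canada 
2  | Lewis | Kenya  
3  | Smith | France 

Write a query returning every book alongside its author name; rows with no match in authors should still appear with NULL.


LEFT JOIN keeps every row from books (the left table); where author_id has no match in authors, the author columns become NULL. Walk through each book:
  - book 1 (Stone Bridges): author_id=1 -> matches Perez
  - book 2 (Hollow Hills): author_id=2 -> matches Lewis
  - book 3 (Paper Boats): author_id=NULL, no match -> kept with NULL
  - book 4 (The Last Train): author_id=3 -> matches Smith
  - book 5 (The Old House): author_id=1 -> matches Perez
  - book 6 (Distant Shores): author_id=NULL, no match -> kept with NULL
All 6 rows appear; 2 have NULL author.

SQL:
SELECT a.title, b.name AS author
FROM books a
LEFT JOIN authors b ON a.author_id = b.id

Result:
title          | author
---------------+-------
Stone Bridges  | Perez 
Hollow Hills   | Lewis 
Paper Boats    | NULL  
The Last Train | Smith 
The Old House  | Perez 
Distant Shores | NULL  


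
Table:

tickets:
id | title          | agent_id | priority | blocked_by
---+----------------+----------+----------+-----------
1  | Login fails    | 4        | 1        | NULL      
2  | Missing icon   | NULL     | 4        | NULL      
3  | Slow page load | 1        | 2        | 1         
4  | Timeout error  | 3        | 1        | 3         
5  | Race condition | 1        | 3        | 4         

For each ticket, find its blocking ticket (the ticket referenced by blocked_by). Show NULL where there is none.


This is a self-join: tickets is joined to a second copy of itself, matching each row's blocked_by to another row's id. Use LEFT JOIN so rows with blocked_by=NULL are kept.
  - ticket 1 (Login fails): blocked_by=NULL -> NULL
  - ticket 2 (Missing icon): blocked_by=NULL -> NULL
  - ticket 3 (Slow page load): blocked_by=1 -> Login fails
  - ticket 4 (Timeout error): blocked_by=3 -> Slow page load
  - ticket 5 (Race condition): blocked_by=4 -> Timeout error

SQL:
SELECT a.title AS item, b.title AS blocked_by
FROM tickets a
LEFT JOIN tickets b ON a.blocked_by = b.id

Result:
item           | blocked_by    
---------------+---------------
Login fails    | NULL          
Missing icon   | NULL          
Slow page load | Login fails   
Timeout error  | Slow page load
Race condition | Timeout error 
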